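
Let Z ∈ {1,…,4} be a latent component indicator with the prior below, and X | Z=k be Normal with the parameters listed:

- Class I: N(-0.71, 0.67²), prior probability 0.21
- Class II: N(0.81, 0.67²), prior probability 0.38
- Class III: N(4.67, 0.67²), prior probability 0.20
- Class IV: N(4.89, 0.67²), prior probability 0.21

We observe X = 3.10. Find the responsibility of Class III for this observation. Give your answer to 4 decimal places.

0.6465

Posterior ∝ prior × likelihood, so P(k | x) ∝ P(Z=k) f_k(x); normalise over all components.
Normal densities:
  f_I = (1/(0.67·√(2π)))·exp(−(3.10−-0.71)²/(2·0.67²)) = 0.595436·exp(-16.16852) = 5.66154e-08
  f_II = (1/(0.67·√(2π)))·exp(−(3.10−0.81)²/(2·0.67²)) = 0.595436·exp(-5.84106) = 0.0017302
  f_III = (1/(0.67·√(2π)))·exp(−(3.10−4.67)²/(2·0.67²)) = 0.595436·exp(-2.74549) = 0.0382371
  f_IV = (1/(0.67·√(2π)))·exp(−(3.10−4.89)²/(2·0.67²)) = 0.595436·exp(-3.56883) = 0.0167846
Multiply by the mixture weights:
  P(Z=I)·f_I = 0.21 × 5.66154e-08 = 1.18892e-08
  P(Z=II)·f_II = 0.38 × 0.0017302 = 0.000657477
  P(Z=III)·f_III = 0.20 × 0.0382371 = 0.00764741
  P(Z=IV)·f_IV = 0.21 × 0.0167846 = 0.00352476
Evidence: 1.18892e-08 + 0.000657477 + 0.00764741 + 0.00352476 = 0.0118297
Responsibility of Class III: 0.00764741 / 0.0118297 ≈ 0.6465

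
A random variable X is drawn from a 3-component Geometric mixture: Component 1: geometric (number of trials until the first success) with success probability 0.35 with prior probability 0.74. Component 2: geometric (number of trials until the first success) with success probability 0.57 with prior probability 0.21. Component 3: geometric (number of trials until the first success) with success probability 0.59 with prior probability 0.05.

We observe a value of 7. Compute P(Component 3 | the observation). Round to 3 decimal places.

0.007

The responsibility of component k is π_k f_k(x) divided by Σ_j π_j f_j(x).
Evaluate each component's likelihood at the observed value:
  f_1 = 0.35·(1−0.35)^6 = 0.35·0.0754189 = 0.0263966
  f_2 = 0.57·(1−0.57)^6 = 0.57·0.00632136 = 0.00360318
  f_3 = 0.59·(1−0.59)^6 = 0.59·0.0047501 = 0.00280256
Prior × likelihood for each component:
  π_1·f_1 = 0.74 × 0.0263966 = 0.0195335
  π_2·f_2 = 0.21 × 0.00360318 = 0.000756667
  π_3·f_3 = 0.05 × 0.00280256 = 0.000140128
Marginal: 0.0195335 + 0.000756667 + 0.000140128 = 0.0204303
So the posterior for Component 3 is 0.000140128 / 0.0204303 ≈ 0.007.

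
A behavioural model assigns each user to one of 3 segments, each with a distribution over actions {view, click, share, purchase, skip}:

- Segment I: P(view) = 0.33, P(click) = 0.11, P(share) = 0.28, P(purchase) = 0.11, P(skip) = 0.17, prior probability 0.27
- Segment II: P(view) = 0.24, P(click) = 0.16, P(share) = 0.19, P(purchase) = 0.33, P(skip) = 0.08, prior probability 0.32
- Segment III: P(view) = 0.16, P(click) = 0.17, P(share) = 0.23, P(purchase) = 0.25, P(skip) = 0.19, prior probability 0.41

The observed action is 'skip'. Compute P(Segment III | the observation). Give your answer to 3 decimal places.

Apply Bayes' rule: the posterior for each component is proportional to its prior times its likelihood at x.
Evaluate each component's likelihood at the observed value:
  p_I = P(skip | comp) = 0.17
  p_II = P(skip | comp) = 0.08
  p_III = P(skip | comp) = 0.19
Unnormalised posteriors:
  P(Z=I)·p_I = 0.27 × 0.17 = 0.0459
  P(Z=II)·p_II = 0.32 × 0.08 = 0.0256
  P(Z=III)·p_III = 0.41 × 0.19 = 0.0779
Marginal: 0.0459 + 0.0256 + 0.0779 = 0.1494
Responsibility of Segment III: 0.0779 / 0.1494 ≈ 0.521

0.521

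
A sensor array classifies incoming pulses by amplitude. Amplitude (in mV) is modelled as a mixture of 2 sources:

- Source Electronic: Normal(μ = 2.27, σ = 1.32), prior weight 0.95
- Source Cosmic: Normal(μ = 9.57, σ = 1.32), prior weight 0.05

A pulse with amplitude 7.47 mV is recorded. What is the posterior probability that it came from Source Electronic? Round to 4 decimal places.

0.0279

Apply Bayes' rule: the posterior for each component is proportional to its prior times its likelihood at x.
Evaluate each component's likelihood at the observed value:
  f_Electronic = 0.000128963
  f_Cosmic = 0.0852586
Weight by the priors:
  π_Electronic·f_Electronic = 0.95 × 0.000128963 = 0.000122515
  π_Cosmic·f_Cosmic = 0.05 × 0.0852586 = 0.00426293
Marginal: 0.000122515 + 0.00426293 = 0.00438545
P(Source Electronic | data) ≈ 0.0279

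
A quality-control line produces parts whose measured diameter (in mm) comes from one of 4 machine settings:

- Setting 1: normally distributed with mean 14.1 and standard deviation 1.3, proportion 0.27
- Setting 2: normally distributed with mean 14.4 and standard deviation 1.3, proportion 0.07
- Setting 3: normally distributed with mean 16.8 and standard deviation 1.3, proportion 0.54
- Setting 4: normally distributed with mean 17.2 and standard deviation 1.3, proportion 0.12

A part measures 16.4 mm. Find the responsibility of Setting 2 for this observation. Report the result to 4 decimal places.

The responsibility of component k is π_k f_k(x) divided by Σ_j π_j f_j(x).
Component likelihoods at x = 16.4 mm:
  L_1 = (1/(1.3·√(2π)))·exp(−(16.4−14.1)²/(2·1.3²)) = 0.306879·exp(-1.56509) = 0.064159
  L_2 = (1/(1.3·√(2π)))·exp(−(16.4−14.4)²/(2·1.3²)) = 0.306879·exp(-1.18343) = 0.0939742
  L_3 = (1/(1.3·√(2π)))·exp(−(16.4−16.8)²/(2·1.3²)) = 0.306879·exp(-0.04734) = 0.29269
  L_4 = (1/(1.3·√(2π)))·exp(−(16.4−17.2)²/(2·1.3²)) = 0.306879·exp(-0.18935) = 0.253941
Weight by the priors:
  π_1·L_1 = 0.27 × 0.064159 = 0.0173229
  π_2·L_2 = 0.07 × 0.0939742 = 0.0065782
  π_3·L_3 = 0.54 × 0.29269 = 0.158053
  π_4·L_4 = 0.12 × 0.253941 = 0.030473
Sum: 0.0173229 + 0.0065782 + 0.158053 + 0.030473 = 0.212427
P(Setting 2 | 16.4 mm) = 0.0065782 / 0.212427 ≈ 0.0310

0.0310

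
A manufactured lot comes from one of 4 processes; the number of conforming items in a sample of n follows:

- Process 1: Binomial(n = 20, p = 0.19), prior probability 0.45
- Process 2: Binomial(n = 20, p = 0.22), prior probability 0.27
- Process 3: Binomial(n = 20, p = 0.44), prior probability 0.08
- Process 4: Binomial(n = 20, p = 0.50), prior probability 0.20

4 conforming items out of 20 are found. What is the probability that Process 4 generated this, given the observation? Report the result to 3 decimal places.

Posterior ∝ prior × likelihood, so P(k | x) ∝ P(Z=k) f_k(x); normalise over all components.
Evaluate each component's likelihood at the observed value:
  f_1 = 0.216805
  f_2 = 0.213058
  f_3 = 0.0169869
  f_4 = 0.00462055
Weight by the priors:
  P(Z=1)·f_1 = 0.45 × 0.216805 = 0.0975621
  P(Z=2)·f_2 = 0.27 × 0.213058 = 0.0575257
  P(Z=3)·f_3 = 0.08 × 0.0169869 = 0.00135895
  P(Z=4)·f_4 = 0.20 × 0.00462055 = 0.00092411
Sum: 0.0975621 + 0.0575257 + 0.00135895 + 0.00092411 = 0.157371
P(Process 4 | x) = 0.00092411 / 0.157371 ≈ 0.006

0.006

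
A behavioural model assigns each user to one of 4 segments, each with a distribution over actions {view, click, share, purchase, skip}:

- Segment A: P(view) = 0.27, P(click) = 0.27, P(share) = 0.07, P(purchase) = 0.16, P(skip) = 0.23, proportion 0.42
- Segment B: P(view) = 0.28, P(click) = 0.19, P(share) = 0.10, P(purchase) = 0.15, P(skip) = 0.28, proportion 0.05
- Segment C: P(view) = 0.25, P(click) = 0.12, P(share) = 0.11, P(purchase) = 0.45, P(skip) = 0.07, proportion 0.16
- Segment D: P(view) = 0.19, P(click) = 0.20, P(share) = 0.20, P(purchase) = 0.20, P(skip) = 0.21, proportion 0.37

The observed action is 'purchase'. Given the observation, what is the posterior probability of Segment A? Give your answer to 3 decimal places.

The responsibility of component k is w_k f_k(x) divided by Σ_j w_j f_j(x).
Categorical probabilities:
  L_A = 0.16
  L_B = 0.15
  L_C = 0.45
  L_D = 0.2
Multiply by the mixture weights:
  w_A·L_A = 0.42 × 0.16 = 0.0672
  w_B·L_B = 0.05 × 0.15 = 0.0075
  w_C·L_C = 0.16 × 0.45 = 0.072
  w_D·L_D = 0.37 × 0.2 = 0.074
Evidence: 0.0672 + 0.0075 + 0.072 + 0.074 = 0.2207
P(Segment A | the observation) ≈ 0.304

0.304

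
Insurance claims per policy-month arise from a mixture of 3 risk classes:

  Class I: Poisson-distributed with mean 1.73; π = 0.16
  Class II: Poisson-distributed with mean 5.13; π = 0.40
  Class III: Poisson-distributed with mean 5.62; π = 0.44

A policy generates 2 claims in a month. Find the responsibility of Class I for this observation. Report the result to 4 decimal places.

0.4297

By Bayes' theorem, P(k | x) = P(Z=k) f_k(x) / Σ_j P(Z=j) f_j(x).
Component likelihoods at x = 2 claims:
  L_I = e^(−1.73)·1.73^2/2! = 0.265297
  L_II = e^(−5.13)·5.13^2/2! = 0.0778528
  L_III = e^(−5.62)·5.62^2/2! = 0.0572411
Prior × likelihood for each component:
  P(Z=I)·L_I = 0.16 × 0.265297 = 0.0424476
  P(Z=II)·L_II = 0.40 × 0.0778528 = 0.0311411
  P(Z=III)·L_III = 0.44 × 0.0572411 = 0.0251861
Denominator: 0.0424476 + 0.0311411 + 0.0251861 = 0.0987747
P(Class I | x) ≈ 0.4297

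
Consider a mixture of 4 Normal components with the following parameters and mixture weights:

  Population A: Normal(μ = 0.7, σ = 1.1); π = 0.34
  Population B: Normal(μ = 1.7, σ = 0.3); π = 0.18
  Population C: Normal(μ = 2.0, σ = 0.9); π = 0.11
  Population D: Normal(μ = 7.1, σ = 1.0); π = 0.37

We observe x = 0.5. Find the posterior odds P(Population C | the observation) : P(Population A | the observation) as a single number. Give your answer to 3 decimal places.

Since P(k|x) ∝ w_k f_k(x), the posterior odds are w_i f_i(x) / (w_j f_j(x)).
Normal densities:
  L_A = 0.356729
  L_B = 0.000446101
  L_C = 0.11053
  L_D = 1.38668e-10
0.0121583 / 0.121288 ≈ 0.100

0.100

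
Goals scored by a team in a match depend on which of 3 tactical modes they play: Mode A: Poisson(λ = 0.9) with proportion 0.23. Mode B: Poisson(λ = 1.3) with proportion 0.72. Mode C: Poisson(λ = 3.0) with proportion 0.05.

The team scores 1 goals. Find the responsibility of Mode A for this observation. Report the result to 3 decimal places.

0.243

The responsibility of component k is π_k f_k(x) divided by Σ_j π_j f_j(x).
Component likelihoods at x = 1 goals:
  f_A = 0.365913
  f_B = 0.354291
  f_C = 0.149361
Unnormalised posteriors:
  π_A·f_A = 0.23 × 0.365913 = 0.0841599
  π_B·f_B = 0.72 × 0.354291 = 0.25509
  π_C·f_C = 0.05 × 0.149361 = 0.00746806
Denominator: 0.0841599 + 0.25509 + 0.00746806 = 0.346718
P(Mode A | x) ≈ 0.243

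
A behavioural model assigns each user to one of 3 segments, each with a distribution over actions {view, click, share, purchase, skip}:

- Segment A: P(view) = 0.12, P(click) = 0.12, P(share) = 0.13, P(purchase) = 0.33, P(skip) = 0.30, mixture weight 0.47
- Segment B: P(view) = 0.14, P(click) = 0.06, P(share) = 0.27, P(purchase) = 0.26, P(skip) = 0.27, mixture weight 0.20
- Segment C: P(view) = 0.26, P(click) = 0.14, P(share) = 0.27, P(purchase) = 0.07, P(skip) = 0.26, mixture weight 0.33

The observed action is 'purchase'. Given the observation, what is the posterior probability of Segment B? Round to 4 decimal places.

Apply Bayes' rule: the posterior for each component is proportional to its prior times its likelihood at x.
Evaluate each component's likelihood at the observed value:
  f_A = 0.33
  f_B = 0.26
  f_C = 0.07
Weight by the priors:
  π_A·f_A = 0.47 × 0.33 = 0.1551
  π_B·f_B = 0.20 × 0.26 = 0.052
  π_C·f_C = 0.33 × 0.07 = 0.0231
Normaliser: 0.1551 + 0.052 + 0.0231 = 0.2302
P(Segment B | the observation) ≈ 0.2259

0.2259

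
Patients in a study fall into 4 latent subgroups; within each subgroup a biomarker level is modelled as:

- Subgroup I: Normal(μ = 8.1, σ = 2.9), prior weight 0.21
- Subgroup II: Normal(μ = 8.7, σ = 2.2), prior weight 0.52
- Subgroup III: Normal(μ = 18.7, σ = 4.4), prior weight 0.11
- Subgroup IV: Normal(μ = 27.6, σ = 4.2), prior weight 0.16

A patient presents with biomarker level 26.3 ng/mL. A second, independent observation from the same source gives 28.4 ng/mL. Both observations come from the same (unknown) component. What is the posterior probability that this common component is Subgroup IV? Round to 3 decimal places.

0.987

Posterior ∝ prior × likelihood, so P(k | x) ∝ P(Z=k) f_k(x); normalise over all components.
Since both observations come from the same component, the likelihood for component k is f_k(x₁)·f_k(x₂).
  p_I = [(1/(2.9·√(2π)))·exp(−(26.3−8.1)²/(2·2.9²)) = 0.137566·exp(-19.69322) = 3.85349e-10] × [3.1499e-12] = 1.21381e-21
  p_II = [(1/(2.2·√(2π)))·exp(−(26.3−8.7)²/(2·2.2²)) = 0.181337·exp(-32.00000) = 2.29649e-15] × [7.02713e-19] = 1.61377e-33
  p_III = [(1/(4.4·√(2π)))·exp(−(26.3−18.7)²/(2·4.4²)) = 0.090669·exp(-1.49174) = 0.0203988] × [0.0079821] = 0.000162825
  p_IV = [(1/(4.2·√(2π)))·exp(−(26.3−27.6)²/(2·4.2²)) = 0.094986·exp(-0.04790) = 0.0905434] × [0.0932787] = 0.00844577
Multiply by the mixture weights:
  P(Z=I)·p_I = 0.21 × 1.21381e-21 = 2.54901e-22
  P(Z=II)·p_II = 0.52 × 1.61377e-33 = 8.39161e-34
  P(Z=III)·p_III = 0.11 × 0.000162825 = 1.79108e-05
  P(Z=IV)·p_IV = 0.16 × 0.00844577 = 0.00135132
Sum: 2.54901e-22 + 8.39161e-34 + 1.79108e-05 + 0.00135132 = 0.00136923
P(Subgroup IV | x₁,x₂) ≈ 0.987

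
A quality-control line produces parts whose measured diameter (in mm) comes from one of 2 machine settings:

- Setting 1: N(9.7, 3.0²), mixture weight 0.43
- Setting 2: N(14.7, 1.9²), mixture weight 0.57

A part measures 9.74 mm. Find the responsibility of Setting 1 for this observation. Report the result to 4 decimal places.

0.9352

The responsibility of component k is w_k f_k(x) divided by Σ_j w_j f_j(x).
Evaluate each component's likelihood at the observed value:
  L_1 = (1/(3.0·√(2π)))·exp(−(9.74−9.7)²/(2·3.0²)) = 0.132981·exp(-0.00009) = 0.132969
  L_2 = (1/(1.9·√(2π)))·exp(−(9.74−14.7)²/(2·1.9²)) = 0.209970·exp(-3.40742) = 0.00695554
Unnormalised posteriors:
  w_1·L_1 = 0.43 × 0.132969 = 0.0571766
  w_2·L_2 = 0.57 × 0.00695554 = 0.00396466
Sum: 0.0571766 + 0.00396466 = 0.0611413
So the posterior for Setting 1 is 0.0571766 / 0.0611413 ≈ 0.9352.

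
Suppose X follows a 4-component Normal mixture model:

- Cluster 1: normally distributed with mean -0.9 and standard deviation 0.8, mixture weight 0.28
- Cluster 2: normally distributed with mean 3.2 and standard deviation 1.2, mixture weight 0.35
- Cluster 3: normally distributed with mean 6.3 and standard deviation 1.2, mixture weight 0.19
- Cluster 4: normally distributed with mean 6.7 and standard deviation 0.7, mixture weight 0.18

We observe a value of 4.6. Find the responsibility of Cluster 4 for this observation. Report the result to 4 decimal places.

0.0137

By Bayes' theorem, P(k | x) = π_k f_k(x) / Σ_j π_j f_j(x).
Normal densities:
  L_1 = 2.71782e-11
  L_2 = 0.168332
  L_3 = 0.121878
  L_4 = 0.00633121
Multiply by the mixture weights:
  π_1·L_1 = 0.28 × 2.71782e-11 = 7.60988e-12
  π_2·L_2 = 0.35 × 0.168332 = 0.0589163
  π_3·L_3 = 0.19 × 0.121878 = 0.0231569
  π_4·L_4 = 0.18 × 0.00633121 = 0.00113962
Marginal: 7.60988e-12 + 0.0589163 + 0.0231569 + 0.00113962 = 0.0832128
Responsibility of Cluster 4: 0.00113962 / 0.0832128 ≈ 0.0137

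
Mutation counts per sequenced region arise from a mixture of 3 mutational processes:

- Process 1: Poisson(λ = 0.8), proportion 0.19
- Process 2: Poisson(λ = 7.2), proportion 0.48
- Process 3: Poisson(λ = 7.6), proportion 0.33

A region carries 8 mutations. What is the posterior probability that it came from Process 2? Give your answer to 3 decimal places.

Posterior ∝ prior × likelihood, so P(k | x) ∝ π_k f_k(x); normalise over all components.
Evaluate each component's likelihood at the observed value:
  f_1 = 1.86966e-06
  f_2 = 0.133727
  f_3 = 0.13815
Prior × likelihood for each component:
  π_1·f_1 = 0.19 × 1.86966e-06 = 3.55236e-07
  π_2·f_2 = 0.48 × 0.133727 = 0.064189
  π_3·f_3 = 0.33 × 0.13815 = 0.0455894
Marginal: 3.55236e-07 + 0.064189 + 0.0455894 = 0.109779
P(Process 2 | the observation) ≈ 0.585

0.585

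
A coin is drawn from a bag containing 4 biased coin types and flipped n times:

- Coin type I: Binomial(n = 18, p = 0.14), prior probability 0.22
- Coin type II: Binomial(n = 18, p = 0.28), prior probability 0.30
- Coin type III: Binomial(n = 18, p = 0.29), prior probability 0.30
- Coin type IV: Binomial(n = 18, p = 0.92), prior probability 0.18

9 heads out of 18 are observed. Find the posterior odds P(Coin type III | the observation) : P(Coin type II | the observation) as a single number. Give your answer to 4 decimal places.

Only the two components matter; the odds are (π_i f_i(x)) / (π_j f_j(x)).
Binomial probabilities:
  L_I = C(18,9)·0.14^9·0.86^9 = 48620·2.0661e-08·0.257327 = 0.000258496
  L_II = C(18,9)·0.28^9·0.72^9 = 48620·1.05785e-05·0.0519987 = 0.0267442
  L_III = C(18,9)·0.29^9·0.71^9 = 48620·1.45071e-05·0.0458485 = 0.0323387
  L_IV = C(18,9)·0.92^9·0.08^9 = 48620·0.472161·1.34218e-10 = 3.08117e-06
Posterior odds = (π_III·L_III) / (π_II·L_II) = (0.30·0.0323387) / (0.30·0.0267442) = 0.0097016 / 0.00802326 ≈ 1.2092

1.2092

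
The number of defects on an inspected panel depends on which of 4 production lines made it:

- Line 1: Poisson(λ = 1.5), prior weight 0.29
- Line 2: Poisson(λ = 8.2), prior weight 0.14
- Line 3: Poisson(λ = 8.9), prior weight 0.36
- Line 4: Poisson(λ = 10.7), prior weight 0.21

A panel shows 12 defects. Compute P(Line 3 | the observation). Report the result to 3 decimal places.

Posterior ∝ prior × likelihood, so P(k | x) ∝ P(Z=k) f_k(x); normalise over all components.
Evaluate each component's likelihood at the observed value:
  f_1 = e^(−1.5)·1.5^12/12! = 6.04389e-08
  f_2 = e^(−8.2)·8.2^12/12! = 0.0529925
  f_3 = e^(−8.9)·8.9^12/12! = 0.070327
  f_4 = e^(−10.7)·10.7^12/12! = 0.106003
Weight by the priors:
  P(Z=1)·f_1 = 0.29 × 6.04389e-08 = 1.75273e-08
  P(Z=2)·f_2 = 0.14 × 0.0529925 = 0.00741895
  P(Z=3)·f_3 = 0.36 × 0.070327 = 0.0253177
  P(Z=4)·f_4 = 0.21 × 0.106003 = 0.0222606
Evidence: 1.75273e-08 + 0.00741895 + 0.0253177 + 0.0222606 = 0.0549973
So the posterior for Line 3 is 0.0253177 / 0.0549973 ≈ 0.460.

0.460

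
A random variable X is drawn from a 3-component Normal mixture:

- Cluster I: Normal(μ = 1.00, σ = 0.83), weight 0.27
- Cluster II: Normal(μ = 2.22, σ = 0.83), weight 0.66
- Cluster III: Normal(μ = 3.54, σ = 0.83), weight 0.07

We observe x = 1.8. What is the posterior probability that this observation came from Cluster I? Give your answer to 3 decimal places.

The responsibility of component k is π_k f_k(x) divided by Σ_j π_j f_j(x).
Component likelihoods at x = 1.8:
  f_I = (1/(0.83·√(2π)))·exp(−(1.8−1.00)²/(2·0.83²)) = 0.480653·exp(-0.46451) = 0.302064
  f_II = (1/(0.83·√(2π)))·exp(−(1.8−2.22)²/(2·0.83²)) = 0.480653·exp(-0.12803) = 0.422892
  f_III = (1/(0.83·√(2π)))·exp(−(1.8−3.54)²/(2·0.83²)) = 0.480653·exp(-2.19742) = 0.0533957
Unnormalised posteriors:
  π_I·f_I = 0.27 × 0.302064 = 0.0815572
  π_II·f_II = 0.66 × 0.422892 = 0.279109
  π_III·f_III = 0.07 × 0.0533957 = 0.0037377
Normaliser: 0.0815572 + 0.279109 + 0.0037377 = 0.364403
So the posterior for Cluster I is 0.0815572 / 0.364403 ≈ 0.224.

0.224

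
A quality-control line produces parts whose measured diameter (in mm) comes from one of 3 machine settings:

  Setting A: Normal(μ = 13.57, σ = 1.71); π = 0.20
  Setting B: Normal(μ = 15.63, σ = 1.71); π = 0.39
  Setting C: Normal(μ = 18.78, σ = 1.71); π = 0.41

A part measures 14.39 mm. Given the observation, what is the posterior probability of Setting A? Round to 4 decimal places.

By Bayes' theorem, P(k | x) = π_k f_k(x) / Σ_j π_j f_j(x).
Normal densities:
  f_A = (1/(1.71·√(2π)))·exp(−(14.39−13.57)²/(2·1.71²)) = 0.233300·exp(-0.11498) = 0.20796
  f_B = (1/(1.71·√(2π)))·exp(−(14.39−15.63)²/(2·1.71²)) = 0.233300·exp(-0.26292) = 0.179362
  f_C = (1/(1.71·√(2π)))·exp(−(14.39−18.78)²/(2·1.71²)) = 0.233300·exp(-3.29539) = 0.00864459
Weight by the priors:
  π_A·f_A = 0.20 × 0.20796 = 0.0415921
  π_B·f_B = 0.39 × 0.179362 = 0.0699511
  π_C·f_C = 0.41 × 0.00864459 = 0.00354428
Marginal: 0.0415921 + 0.0699511 + 0.00354428 = 0.115087
Responsibility of Setting A: 0.0415921 / 0.115087 ≈ 0.3614

0.3614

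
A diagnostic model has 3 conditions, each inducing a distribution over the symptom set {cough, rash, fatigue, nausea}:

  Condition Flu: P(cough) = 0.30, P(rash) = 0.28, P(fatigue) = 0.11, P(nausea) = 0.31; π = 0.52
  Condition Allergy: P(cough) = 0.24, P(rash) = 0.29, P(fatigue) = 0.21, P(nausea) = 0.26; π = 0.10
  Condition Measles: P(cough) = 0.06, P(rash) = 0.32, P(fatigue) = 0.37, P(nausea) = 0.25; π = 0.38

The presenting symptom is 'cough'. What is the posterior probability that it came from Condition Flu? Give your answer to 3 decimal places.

By Bayes' theorem, P(k | x) = w_k f_k(x) / Σ_j w_j f_j(x).
Categorical probabilities:
  f_Flu = 0.3
  f_Allergy = 0.24
  f_Measles = 0.06
Multiply by the mixture weights:
  w_Flu·f_Flu = 0.52 × 0.3 = 0.156
  w_Allergy·f_Allergy = 0.10 × 0.24 = 0.024
  w_Measles·f_Measles = 0.38 × 0.06 = 0.0228
Evidence: 0.156 + 0.024 + 0.0228 = 0.2028
P(Condition Flu | the observation) = 0.156 / 0.2028 ≈ 0.769

0.769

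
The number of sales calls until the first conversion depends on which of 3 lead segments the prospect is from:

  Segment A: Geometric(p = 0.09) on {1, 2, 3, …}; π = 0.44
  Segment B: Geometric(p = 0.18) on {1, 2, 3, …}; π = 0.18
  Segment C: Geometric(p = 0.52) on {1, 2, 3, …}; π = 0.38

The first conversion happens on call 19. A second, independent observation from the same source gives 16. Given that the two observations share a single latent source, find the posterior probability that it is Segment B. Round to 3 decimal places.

0.050

P(component k | x) = π_k·f_k(x) / marginal(x), where marginal(x) = Σ_j π_j·f_j(x).
Since both observations come from the same component, the likelihood for component k is f_k(x₁)·f_k(x₂).
  f_A = [0.09·(1−0.09)^18 = 0.09·0.183124 = 0.0164812] × [0.0218707] = 0.000360455
  f_B = [0.18·(1−0.18)^18 = 0.18·0.0280963 = 0.00505734] × [0.00917234] = 4.63876e-05
  f_C = [0.52·(1−0.52)^18 = 0.52·1.82954e-06 = 9.51362e-07] × [8.60244e-06] = 8.18404e-12
Weight by the priors:
  π_A·f_A = 0.44 × 0.000360455 = 0.0001586
  π_B·f_B = 0.18 × 4.63876e-05 = 8.34977e-06
  π_C·f_C = 0.38 × 8.18404e-12 = 3.10993e-12
Evidence: 0.0001586 + 8.34977e-06 + 3.10993e-12 = 0.00016695
So the posterior for Segment B is 8.34977e-06 / 0.00016695 ≈ 0.050.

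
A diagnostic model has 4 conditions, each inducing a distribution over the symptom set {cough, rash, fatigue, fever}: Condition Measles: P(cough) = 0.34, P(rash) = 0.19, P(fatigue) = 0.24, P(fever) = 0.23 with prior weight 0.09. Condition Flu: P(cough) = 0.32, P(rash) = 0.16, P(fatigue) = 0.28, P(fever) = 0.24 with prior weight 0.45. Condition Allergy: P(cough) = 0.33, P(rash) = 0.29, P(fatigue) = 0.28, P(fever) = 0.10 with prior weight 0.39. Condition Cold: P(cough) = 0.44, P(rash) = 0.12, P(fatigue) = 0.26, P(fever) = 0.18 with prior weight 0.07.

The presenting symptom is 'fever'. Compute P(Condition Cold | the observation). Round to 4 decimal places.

The responsibility of component k is π_k f_k(x) divided by Σ_j π_j f_j(x).
Categorical probabilities:
  p_Measles = P(fever | comp) = 0.23
  p_Flu = P(fever | comp) = 0.24
  p_Allergy = P(fever | comp) = 0.10
  p_Cold = P(fever | comp) = 0.18
Weight by the priors:
  π_Measles·p_Measles = 0.09 × 0.23 = 0.0207
  π_Flu·p_Flu = 0.45 × 0.24 = 0.108
  π_Allergy·p_Allergy = 0.39 × 0.1 = 0.039
  π_Cold·p_Cold = 0.07 × 0.18 = 0.0126
Sum: 0.0207 + 0.108 + 0.039 + 0.0126 = 0.1803
So the posterior for Condition Cold is 0.0126 / 0.1803 ≈ 0.0699.

0.0699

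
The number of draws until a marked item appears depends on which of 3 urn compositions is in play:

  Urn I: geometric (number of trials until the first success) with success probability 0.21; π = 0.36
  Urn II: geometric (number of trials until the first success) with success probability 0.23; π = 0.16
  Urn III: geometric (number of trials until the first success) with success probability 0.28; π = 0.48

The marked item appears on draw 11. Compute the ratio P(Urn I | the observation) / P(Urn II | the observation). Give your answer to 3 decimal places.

2.655

The posterior odds equal the prior odds times the likelihood ratio: (π_i/π_j)·(f_i(x)/f_j(x)).
Evaluate each component's likelihood at the observed value:
  f_I = 0.21·(1−0.21)^10 = 0.21·0.0946828 = 0.0198834
  f_II = 0.23·(1−0.23)^10 = 0.23·0.0732668 = 0.0168514
  f_III = 0.28·(1−0.28)^10 = 0.28·0.0374391 = 0.0104829
Posterior odds = (π_I·f_I) / (π_II·f_II) = (0.36·0.0198834) / (0.16·0.0168514) = 0.00715802 / 0.00269622 ≈ 2.655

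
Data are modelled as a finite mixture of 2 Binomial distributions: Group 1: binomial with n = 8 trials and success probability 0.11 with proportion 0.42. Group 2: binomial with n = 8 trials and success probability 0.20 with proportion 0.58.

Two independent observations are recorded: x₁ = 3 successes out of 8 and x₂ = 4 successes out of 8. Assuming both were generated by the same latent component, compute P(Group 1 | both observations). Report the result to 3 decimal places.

Apply Bayes' rule: the posterior for each component is proportional to its prior times its likelihood at x.
Since both observations come from the same component, the likelihood for component k is f_k(x₁)·f_k(x₂).
  f_1 = [0.0416213] × [0.00643026] = 0.000267636
  f_2 = [0.146801] × [0.0458752] = 0.00673451
Multiply by the mixture weights:
  π_1·f_1 = 0.42 × 0.000267636 = 0.000112407
  π_2·f_2 = 0.58 × 0.00673451 = 0.00390602
Normaliser: 0.000112407 + 0.00390602 = 0.00401842
So the posterior for Group 1 is 0.000112407 / 0.00401842 ≈ 0.028.

0.028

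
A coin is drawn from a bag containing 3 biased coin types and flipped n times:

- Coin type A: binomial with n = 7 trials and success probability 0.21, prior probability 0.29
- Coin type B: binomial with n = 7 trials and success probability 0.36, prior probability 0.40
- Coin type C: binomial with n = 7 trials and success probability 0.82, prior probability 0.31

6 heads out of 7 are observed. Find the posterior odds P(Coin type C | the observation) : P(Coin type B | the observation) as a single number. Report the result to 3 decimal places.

Posterior odds = (π_i f_i(x)) / (π_j f_j(x)); the normalising sum cancels.
Component likelihoods at x = 6 heads out of 7:
  L_A = C(7,6)·0.21^6·0.79^1 = 7·8.57661e-05·0.79 = 0.000474287
  L_B = C(7,6)·0.36^6·0.64^1 = 7·0.00217678·0.64 = 0.00975198
  L_C = C(7,6)·0.82^6·0.18^1 = 7·0.304007·0.18 = 0.383048
Posterior odds = (π_C·L_C) / (π_B·L_B) = (0.31·0.383048) / (0.40·0.00975198) = 0.118745 / 0.00390079 ≈ 30.441

30.441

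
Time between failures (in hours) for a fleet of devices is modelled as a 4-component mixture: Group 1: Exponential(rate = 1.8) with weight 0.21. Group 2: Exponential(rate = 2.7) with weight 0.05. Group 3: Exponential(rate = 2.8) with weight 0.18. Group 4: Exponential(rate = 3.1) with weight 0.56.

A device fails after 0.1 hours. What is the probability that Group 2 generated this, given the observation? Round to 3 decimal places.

0.050

The responsibility of component k is w_k f_k(x) divided by Σ_j w_j f_j(x).
Component likelihoods at x = 0.1 hours:
  p_1 = 1.8·e^(−1.8·0.1) = 1.8·e^(−0.1800) = 1.50349
  p_2 = 2.7·e^(−2.7·0.1) = 2.7·e^(−0.2700) = 2.06112
  p_3 = 2.8·e^(−2.8·0.1) = 2.8·e^(−0.2800) = 2.11619
  p_4 = 3.1·e^(−3.1·0.1) = 3.1·e^(−0.3100) = 2.27369
Prior × likelihood for each component:
  w_1·p_1 = 0.21 × 1.50349 = 0.315732
  w_2·p_2 = 0.05 × 2.06112 = 0.103056
  w_3·p_3 = 0.18 × 2.11619 = 0.380915
  w_4·p_4 = 0.56 × 2.27369 = 1.27326
Normaliser: 0.315732 + 0.103056 + 0.380915 + 1.27326 = 2.07297
P(Group 2 | 0.1 hours) = 0.103056 / 2.07297 ≈ 0.050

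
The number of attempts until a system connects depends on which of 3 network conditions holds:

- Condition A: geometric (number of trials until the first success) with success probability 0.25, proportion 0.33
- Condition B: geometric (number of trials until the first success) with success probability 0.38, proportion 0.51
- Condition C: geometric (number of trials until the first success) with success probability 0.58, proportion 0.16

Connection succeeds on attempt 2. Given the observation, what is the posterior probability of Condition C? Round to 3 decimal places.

0.176

Apply Bayes' rule: the posterior for each component is proportional to its prior times its likelihood at x.
Evaluate each component's likelihood at the observed value:
  p_A = 0.1875
  p_B = 0.2356
  p_C = 0.2436
Unnormalised posteriors:
  π_A·p_A = 0.33 × 0.1875 = 0.061875
  π_B·p_B = 0.51 × 0.2356 = 0.120156
  π_C·p_C = 0.16 × 0.2436 = 0.038976
Evidence: 0.061875 + 0.120156 + 0.038976 = 0.221007
P(Condition C | 2) ≈ 0.176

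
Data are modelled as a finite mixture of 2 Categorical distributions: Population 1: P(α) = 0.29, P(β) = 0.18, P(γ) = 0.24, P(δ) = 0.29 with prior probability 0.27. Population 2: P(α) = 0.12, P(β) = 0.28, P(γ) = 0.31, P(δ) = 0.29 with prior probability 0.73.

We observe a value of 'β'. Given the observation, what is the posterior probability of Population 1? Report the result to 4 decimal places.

The responsibility of component k is w_k f_k(x) divided by Σ_j w_j f_j(x).
Categorical probabilities:
  p_1 = P(β | comp) = 0.18
  p_2 = P(β | comp) = 0.28
Unnormalised posteriors:
  w_1·p_1 = 0.27 × 0.18 = 0.0486
  w_2·p_2 = 0.73 × 0.28 = 0.2044
Denominator: 0.0486 + 0.2044 = 0.253
P(Population 1 | data) ≈ 0.1921

0.1921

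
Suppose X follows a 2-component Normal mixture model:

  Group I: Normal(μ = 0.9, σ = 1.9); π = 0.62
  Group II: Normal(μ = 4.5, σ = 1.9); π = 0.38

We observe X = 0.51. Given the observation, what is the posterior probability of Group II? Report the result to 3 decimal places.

0.065

The responsibility of component k is w_k f_k(x) divided by Σ_j w_j f_j(x).
Component likelihoods at x = 0.51:
  L_I = (1/(1.9·√(2π)))·exp(−(0.51−0.9)²/(2·1.9²)) = 0.209970·exp(-0.02107) = 0.205593
  L_II = (1/(1.9·√(2π)))·exp(−(0.51−4.5)²/(2·1.9²)) = 0.209970·exp(-2.20500) = 0.0231493
Unnormalised posteriors:
  w_I·L_I = 0.62 × 0.205593 = 0.127467
  w_II·L_II = 0.38 × 0.0231493 = 0.00879672
Marginal: 0.127467 + 0.00879672 = 0.136264
So the posterior for Group II is 0.00879672 / 0.136264 ≈ 0.065.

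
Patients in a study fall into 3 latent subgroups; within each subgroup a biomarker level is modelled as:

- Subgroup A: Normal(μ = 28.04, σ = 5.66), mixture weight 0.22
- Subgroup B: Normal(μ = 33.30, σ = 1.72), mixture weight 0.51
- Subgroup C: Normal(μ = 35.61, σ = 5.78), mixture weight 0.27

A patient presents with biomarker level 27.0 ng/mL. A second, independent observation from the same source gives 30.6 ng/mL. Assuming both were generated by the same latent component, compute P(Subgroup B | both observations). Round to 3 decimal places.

Apply Bayes' rule: the posterior for each component is proportional to its prior times its likelihood at x.
Since both observations come from the same component, the likelihood for component k is f_k(x₁)·f_k(x₂).
  L_A = [0.0693046] × [0.0636314] = 0.00440995
  L_B = [0.000283222] × [0.0676541] = 1.91611e-05
  L_C = [0.0227583] × [0.0474064] = 0.00107889
Multiply by the mixture weights:
  π_A·L_A = 0.22 × 0.00440995 = 0.000970189
  π_B·L_B = 0.51 × 1.91611e-05 = 9.77216e-06
  π_C·L_C = 0.27 × 0.00107889 = 0.0002913
Marginal: 0.000970189 + 9.77216e-06 + 0.0002913 = 0.00127126
P(Subgroup B | data) ≈ 0.008

0.008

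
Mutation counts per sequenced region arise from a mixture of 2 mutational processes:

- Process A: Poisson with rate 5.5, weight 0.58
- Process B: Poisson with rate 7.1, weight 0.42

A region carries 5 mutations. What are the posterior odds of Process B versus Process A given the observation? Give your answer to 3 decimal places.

Since P(k|x) ∝ π_k f_k(x), the posterior odds are π_i f_i(x) / (π_j f_j(x)).
Poisson probabilities:
  L_A = e^(−5.5)·5.5^5/5! = 0.171401
  L_B = e^(−7.1)·7.1^5/5! = 0.124057
Odds = (0.42/0.58) × (0.124057/0.171401) = 0.724138 × 0.723781 ≈ 0.524

0.524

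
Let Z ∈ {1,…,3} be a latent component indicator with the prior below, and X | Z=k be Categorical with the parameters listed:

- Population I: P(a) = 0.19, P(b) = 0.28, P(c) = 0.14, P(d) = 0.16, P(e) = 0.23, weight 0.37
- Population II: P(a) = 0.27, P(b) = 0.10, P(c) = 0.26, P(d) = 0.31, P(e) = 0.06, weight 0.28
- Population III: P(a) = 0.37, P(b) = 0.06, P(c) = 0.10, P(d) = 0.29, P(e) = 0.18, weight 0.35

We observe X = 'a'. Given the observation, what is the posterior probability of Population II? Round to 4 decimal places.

The responsibility of component k is P(Z=k) f_k(x) divided by Σ_j P(Z=j) f_j(x).
Evaluate each component's likelihood at the observed value:
  f_I = 0.19
  f_II = 0.27
  f_III = 0.37
Weight by the priors:
  P(Z=I)·f_I = 0.37 × 0.19 = 0.0703
  P(Z=II)·f_II = 0.28 × 0.27 = 0.0756
  P(Z=III)·f_III = 0.35 × 0.37 = 0.1295
Normaliser: 0.0703 + 0.0756 + 0.1295 = 0.2754
Responsibility of Population II: 0.0756 / 0.2754 ≈ 0.2745

0.2745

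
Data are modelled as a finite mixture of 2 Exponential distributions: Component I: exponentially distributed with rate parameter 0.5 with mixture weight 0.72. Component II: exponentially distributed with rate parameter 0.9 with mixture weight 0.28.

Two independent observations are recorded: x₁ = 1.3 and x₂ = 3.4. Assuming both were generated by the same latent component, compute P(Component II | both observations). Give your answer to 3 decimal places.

P(component k | x) = π_k·f_k(x) / marginal(x), where marginal(x) = Σ_j π_j·f_j(x).
Since both observations come from the same component, the likelihood for component k is f_k(x₁)·f_k(x₂).
  f_I = [0.261023] × [0.0913418] = 0.0238423
  f_II = [0.27933] × [0.0421989] = 0.0117874
Prior × likelihood for each component:
  π_I·f_I = 0.72 × 0.0238423 = 0.0171664
  π_II·f_II = 0.28 × 0.0117874 = 0.00330048
Denominator: 0.0171664 + 0.00330048 = 0.0204669
So the posterior for Component II is 0.00330048 / 0.0204669 ≈ 0.161.

0.161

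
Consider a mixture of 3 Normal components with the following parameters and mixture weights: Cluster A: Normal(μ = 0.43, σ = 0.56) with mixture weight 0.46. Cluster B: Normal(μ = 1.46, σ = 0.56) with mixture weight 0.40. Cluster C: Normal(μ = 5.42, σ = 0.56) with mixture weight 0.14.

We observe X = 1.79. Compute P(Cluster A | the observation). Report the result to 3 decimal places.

0.067

Posterior ∝ prior × likelihood, so P(k | x) ∝ w_k f_k(x); normalise over all components.
Evaluate each component's likelihood at the observed value:
  L_A = 0.0373247
  L_B = 0.598847
  L_C = 5.35292e-10
Multiply by the mixture weights:
  w_A·L_A = 0.46 × 0.0373247 = 0.0171694
  w_B·L_B = 0.40 × 0.598847 = 0.239539
  w_C·L_C = 0.14 × 5.35292e-10 = 7.49409e-11
Denominator: 0.0171694 + 0.239539 + 7.49409e-11 = 0.256708
So the posterior for Cluster A is 0.0171694 / 0.256708 ≈ 0.067.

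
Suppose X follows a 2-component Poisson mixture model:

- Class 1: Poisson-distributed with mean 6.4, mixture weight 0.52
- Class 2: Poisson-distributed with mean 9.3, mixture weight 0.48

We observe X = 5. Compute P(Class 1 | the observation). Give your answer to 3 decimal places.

Apply Bayes' rule: the posterior for each component is proportional to its prior times its likelihood at x.
Component likelihoods at x = 5:
  p_1 = 0.148674
  p_2 = 0.0530023
Multiply by the mixture weights:
  π_1·p_1 = 0.52 × 0.148674 = 0.0773103
  π_2·p_2 = 0.48 × 0.0530023 = 0.0254411
Denominator: 0.0773103 + 0.0254411 = 0.102751
P(Class 1 | the observation) = 0.0773103 / 0.102751 ≈ 0.752

0.752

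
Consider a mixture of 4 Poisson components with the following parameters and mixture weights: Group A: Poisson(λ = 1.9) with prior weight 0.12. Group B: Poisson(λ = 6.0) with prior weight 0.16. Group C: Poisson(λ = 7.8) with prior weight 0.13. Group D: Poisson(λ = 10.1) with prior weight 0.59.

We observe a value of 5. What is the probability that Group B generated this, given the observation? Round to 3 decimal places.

Apply Bayes' rule: the posterior for each component is proportional to its prior times its likelihood at x.
Component likelihoods at x = 5:
  f_A = e^(−1.9)·1.9^5/5! = 0.0308622
  f_B = e^(−6.0)·6.0^5/5! = 0.160623
  f_C = e^(−7.8)·7.8^5/5! = 0.0985814
  f_D = e^(−10.1)·10.1^5/5! = 0.0359792
Unnormalised posteriors:
  π_A·f_A = 0.12 × 0.0308622 = 0.00370347
  π_B·f_B = 0.16 × 0.160623 = 0.0256997
  π_C·f_C = 0.13 × 0.0985814 = 0.0128156
  π_D·f_D = 0.59 × 0.0359792 = 0.0212277
Evidence: 0.00370347 + 0.0256997 + 0.0128156 + 0.0212277 = 0.0634465
Responsibility of Group B: 0.0256997 / 0.0634465 ≈ 0.405

0.405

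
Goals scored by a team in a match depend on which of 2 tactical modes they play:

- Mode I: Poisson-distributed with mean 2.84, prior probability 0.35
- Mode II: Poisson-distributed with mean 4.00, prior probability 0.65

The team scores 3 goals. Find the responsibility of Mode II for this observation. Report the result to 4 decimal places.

0.6193

Apply Bayes' rule: the posterior for each component is proportional to its prior times its likelihood at x.
Component likelihoods at x = 3 goals:
  p_I = e^(−2.84)·2.84^3/3! = 0.223053
  p_II = e^(−4.00)·4.00^3/3! = 0.195367
Prior × likelihood for each component:
  w_I·p_I = 0.35 × 0.223053 = 0.0780684
  w_II·p_II = 0.65 × 0.195367 = 0.126988
Sum: 0.0780684 + 0.126988 = 0.205057
So the posterior for Mode II is 0.126988 / 0.205057 ≈ 0.6193.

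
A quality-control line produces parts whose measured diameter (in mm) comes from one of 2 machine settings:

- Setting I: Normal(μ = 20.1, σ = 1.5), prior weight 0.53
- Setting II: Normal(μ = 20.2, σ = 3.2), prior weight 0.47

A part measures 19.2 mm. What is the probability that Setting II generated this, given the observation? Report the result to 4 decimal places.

P(component k | x) = P(Z=k)·f_k(x) / marginal(x), where marginal(x) = Σ_j P(Z=j)·f_j(x).
Component likelihoods at x = 19.2 mm:
  f_I = (1/(1.5·√(2π)))·exp(−(19.2−20.1)²/(2·1.5²)) = 0.265962·exp(-0.18000) = 0.22215
  f_II = (1/(3.2·√(2π)))·exp(−(19.2−20.2)²/(2·3.2²)) = 0.124669·exp(-0.04883) = 0.118728
Multiply by the mixture weights:
  P(Z=I)·f_I = 0.53 × 0.22215 = 0.117739
  P(Z=II)·f_II = 0.47 × 0.118728 = 0.0558023
Evidence: 0.117739 + 0.0558023 = 0.173542
P(Setting II | data) ≈ 0.3215

0.3215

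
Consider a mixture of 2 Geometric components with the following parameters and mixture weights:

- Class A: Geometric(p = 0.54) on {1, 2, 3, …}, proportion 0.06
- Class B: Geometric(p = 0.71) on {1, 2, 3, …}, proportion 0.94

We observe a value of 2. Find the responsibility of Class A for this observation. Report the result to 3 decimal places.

0.071

The responsibility of component k is π_k f_k(x) divided by Σ_j π_j f_j(x).
Component likelihoods at x = 2:
  L_A = 0.2484
  L_B = 0.2059
Weight by the priors:
  π_A·L_A = 0.06 × 0.2484 = 0.014904
  π_B·L_B = 0.94 × 0.2059 = 0.193546
Marginal: 0.014904 + 0.193546 = 0.20845
So the posterior for Class A is 0.014904 / 0.20845 ≈ 0.071.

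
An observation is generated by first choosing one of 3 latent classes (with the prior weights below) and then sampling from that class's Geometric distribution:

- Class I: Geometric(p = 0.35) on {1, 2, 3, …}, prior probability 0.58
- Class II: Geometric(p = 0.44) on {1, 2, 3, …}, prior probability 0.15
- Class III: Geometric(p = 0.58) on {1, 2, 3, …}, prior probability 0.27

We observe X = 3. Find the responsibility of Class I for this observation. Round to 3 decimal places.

Posterior ∝ prior × likelihood, so P(k | x) ∝ π_k f_k(x); normalise over all components.
Evaluate each component's likelihood at the observed value:
  f_I = 0.147875
  f_II = 0.137984
  f_III = 0.102312
Weight by the priors:
  π_I·f_I = 0.58 × 0.147875 = 0.0857675
  π_II·f_II = 0.15 × 0.137984 = 0.0206976
  π_III·f_III = 0.27 × 0.102312 = 0.0276242
Evidence: 0.0857675 + 0.0206976 + 0.0276242 = 0.134089
Responsibility of Class I: 0.0857675 / 0.134089 ≈ 0.640

0.640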